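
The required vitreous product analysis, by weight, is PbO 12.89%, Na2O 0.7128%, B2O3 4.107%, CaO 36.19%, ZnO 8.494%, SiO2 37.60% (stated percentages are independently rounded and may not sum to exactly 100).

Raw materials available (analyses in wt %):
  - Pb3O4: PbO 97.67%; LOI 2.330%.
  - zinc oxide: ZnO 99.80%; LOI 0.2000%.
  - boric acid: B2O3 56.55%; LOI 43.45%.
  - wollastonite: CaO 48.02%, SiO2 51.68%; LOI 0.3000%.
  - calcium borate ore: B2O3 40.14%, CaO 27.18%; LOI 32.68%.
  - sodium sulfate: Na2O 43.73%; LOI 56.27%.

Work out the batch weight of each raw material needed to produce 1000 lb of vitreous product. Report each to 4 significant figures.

Batch per 1000 lb vitreous product:
  Pb3O4: 132.0 lb
  zinc oxide: 85.11 lb
  boric acid: 39.91 lb
  wollastonite: 727.6 lb
  calcium borate ore: 46.09 lb
  sodium sulfate: 16.30 lb
Total batch = 1047 lb; LOI loss = 47.00 lb; yield = 95.51%

The working math keeps full float precision end to end; mid-chain values are displayed rounded to four significant digits between the steps — exactly one rounding is applied to each reported value. All derived quantities (the yield, six oxide percentages, net glass mass, totals, LOI) are re-derived in exact precision from the batch weights on 1000 lb of glass, precisely as stated by question or answer.
Target oxide masses per 1000 lb vitreous product:
  PbO: 12.89% × 1000 = 128.9 lb
  Na2O: 0.7128% × 1000 = 7.128 lb
  B2O3: 4.107% × 1000 = 41.07 lb
  CaO: 36.19% × 1000 = 361.9 lb
  ZnO: 8.494% × 1000 = 84.94 lb
  SiO2: 37.60% × 1000 = 376.0 lb
Verifying the oxide balance working from each reported weight, under the basis named above (summed amounts equal target values inside rounding margins):
  PbO: 132.0·0.9767 = 128.9 lb (target 128.9 lb)
  Na2O: 16.30·0.4373 = 7.128 lb (target 7.128 lb)
  B2O3: 39.91·0.5655 + 46.09·0.4014 = 41.07 lb (target 41.07 lb)
  CaO: 727.6·0.4802 + 46.09·0.2718 = 361.9 lb (target 361.9 lb)
  ZnO: 85.11·0.9980 = 84.94 lb (target 84.94 lb)
  SiO2: 727.6·0.5168 = 376.0 lb (target 376.0 lb)
Glass-mass sanity pass: whole batch net of LOI = 1000 lb (the targets, summed, come to 999.9 lb; the stated basis being 1000 lb — any gap is answer rounding).
Adding the batch up: Σ batch = 1047 lb; the LOI term Σ batch·LOI equals 47.00 lb; yield = glass ÷ total batch = 95.51%.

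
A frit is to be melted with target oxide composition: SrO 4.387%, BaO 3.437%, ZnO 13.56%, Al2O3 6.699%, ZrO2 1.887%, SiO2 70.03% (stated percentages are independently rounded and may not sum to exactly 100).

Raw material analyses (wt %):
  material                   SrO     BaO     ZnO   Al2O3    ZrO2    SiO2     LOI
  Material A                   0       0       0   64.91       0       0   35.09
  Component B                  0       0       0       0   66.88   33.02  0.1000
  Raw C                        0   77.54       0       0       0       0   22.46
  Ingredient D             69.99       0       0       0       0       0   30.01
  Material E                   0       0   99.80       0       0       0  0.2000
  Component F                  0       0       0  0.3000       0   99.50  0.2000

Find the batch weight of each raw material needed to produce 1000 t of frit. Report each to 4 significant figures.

Working values are shown (rounded to four significant figures) within the worked lines — full float precision is kept throughout. A single rounding yields every reported result; the derived quantities are carried from the batch weights for 1000 t of glass at full float precision (the yield, the totals, glass mass, LOI, the six compositions), exactly as shown in the problem or answer text.
Target masses of each oxide per 1000 t frit:
  SrO: 4.387% × 1000 = 43.87 t
  BaO: 3.437% × 1000 = 34.37 t
  ZnO: 13.56% × 1000 = 135.6 t
  Al2O3: 6.699% × 1000 = 66.99 t
  ZrO2: 1.887% × 1000 = 18.87 t
  SiO2: 70.03% × 1000 = 700.3 t
Oxide-by-oxide audit on the weights just shown, versus the basis set out (each sum matches its target mass inside rounding margins):
  SrO: 62.68·0.6999 = 43.87 t (target 43.87 t)
  BaO: 44.33·0.7754 = 34.37 t (target 34.37 t)
  ZnO: 135.9·0.9980 = 135.6 t (target 135.6 t)
  Al2O3: 99.99·0.6491 + 694.5·0.003000 = 66.99 t (target 66.99 t)
  ZrO2: 28.21·0.6688 = 18.87 t (target 18.87 t)
  SiO2: 28.21·0.3302 + 694.5·0.9950 = 700.3 t (target 700.3 t)
Glass-mass closure: the batch minus its LOI: 1000 t (the Σ of target masses is 1000 t; with the basis standing at 1000 t — a pure rounding effect).
Summing the batch: Σ batch = 1066 t; ignition loss, Σ(batch × LOI) = 65.54 t; yield = glass ÷ total batch = 93.85%.

Batch per 1000 t frit:
  Material A: 99.99 t
  Component B: 28.21 t
  Raw C: 44.33 t
  Ingredient D: 62.68 t
  Material E: 135.9 t
  Component F: 694.5 t
Total batch = 1066 t; LOI loss = 65.54 t; yield = 93.85%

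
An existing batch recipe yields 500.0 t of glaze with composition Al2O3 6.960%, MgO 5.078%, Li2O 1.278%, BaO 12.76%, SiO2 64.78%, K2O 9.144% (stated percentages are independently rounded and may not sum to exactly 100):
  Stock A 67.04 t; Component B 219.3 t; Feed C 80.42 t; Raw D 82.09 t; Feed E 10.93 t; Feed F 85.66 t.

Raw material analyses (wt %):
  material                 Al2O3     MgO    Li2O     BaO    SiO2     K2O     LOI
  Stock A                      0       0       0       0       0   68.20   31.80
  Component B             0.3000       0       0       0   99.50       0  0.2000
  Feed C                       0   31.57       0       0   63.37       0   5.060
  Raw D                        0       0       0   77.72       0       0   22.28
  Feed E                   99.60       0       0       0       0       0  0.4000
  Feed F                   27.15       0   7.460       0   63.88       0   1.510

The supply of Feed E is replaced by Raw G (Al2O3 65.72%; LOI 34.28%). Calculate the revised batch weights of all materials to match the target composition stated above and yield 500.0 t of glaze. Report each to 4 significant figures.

Working values are printed rounded off to 4 significant digits when written out — the whole derivation runs at full float precision through the solve — a single rounding yields every reported figure; the derived quantities, including net glass mass, the totals, six oxide percentages, the yield, LOI, are computed starting from the weights per 500.0 t of glass at full float precision, as set out in the problem or the answer.
Oxide-by-oxide targets in 500.0 t glaze:
  Al2O3: 6.960% × 500.0 = 34.80 t
  MgO: 5.078% × 500.0 = 25.39 t
  Li2O: 1.278% × 500.0 = 6.390 t
  BaO: 12.76% × 500.0 = 63.80 t
  SiO2: 64.78% × 500.0 = 323.9 t
  K2O: 9.144% × 500.0 = 45.72 t
Checking each oxide sum given the weights on record, for the quoted basis mass (sum by sum, the targets are met within answer rounding):
  Al2O3: 219.3·0.003000 + 16.56·0.6572 + 85.66·0.2715 = 34.80 t (target 34.80 t)
  MgO: 80.42·0.3157 = 25.39 t (target 25.39 t)
  Li2O: 85.66·0.07460 = 6.390 t (target 6.390 t)
  BaO: 82.09·0.7772 = 63.80 t (target 63.80 t)
  SiO2: 219.3·0.9950 + 80.42·0.6337 + 85.66·0.6388 = 323.9 t (target 323.9 t)
  K2O: 67.04·0.6820 = 45.72 t (target 45.72 t)
Auditing the glass mass value: total batch − LOI = 500.0 t (summing oxide targets gives 500.0 t; with the basis standing at 500.0 t — a pure rounding effect).
Whole-batch sum: Σ batch = 551.1 t; ignition loss, Σ(batch × LOI) = 51.09 t; as yield: glass ÷ batch → 90.73%.

Revised batch per 500.0 t glaze:
  Stock A: 67.04 t
  Component B: 219.3 t
  Feed C: 80.42 t
  Raw D: 82.09 t
  Raw G: 16.56 t
  Feed F: 85.66 t
Total batch = 551.1 t; LOI loss = 51.09 t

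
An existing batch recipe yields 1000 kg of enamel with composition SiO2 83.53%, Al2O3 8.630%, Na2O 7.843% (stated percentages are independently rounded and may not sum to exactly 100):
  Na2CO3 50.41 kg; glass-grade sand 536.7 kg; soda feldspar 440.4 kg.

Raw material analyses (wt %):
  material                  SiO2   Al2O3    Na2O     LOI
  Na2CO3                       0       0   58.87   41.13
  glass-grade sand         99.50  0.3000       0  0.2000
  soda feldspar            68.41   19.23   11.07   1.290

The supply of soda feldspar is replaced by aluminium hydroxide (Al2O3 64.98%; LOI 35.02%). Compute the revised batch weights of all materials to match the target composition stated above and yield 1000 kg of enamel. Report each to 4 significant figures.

Revised batch per 1000 kg enamel:
  Na2CO3: 133.2 kg
  glass-grade sand: 839.5 kg
  aluminium hydroxide: 128.9 kg
Total batch = 1102 kg; LOI loss = 101.6 kg

Intermediates appear, rounded to four significant digits, alongside each step. The whole derivation keeps full float precision throughout; each reported value includes exactly one rounding — derived quantities are carried in full float precision (the three compositions, the yield, ignition loss, net glass mass, the totals) from the batch weights at 1000 kg of glass, as they appear in question or answer.
The oxide mass targets at 1000 kg enamel:
  SiO2: 83.53% × 1000 = 835.3 kg
  Al2O3: 8.630% × 1000 = 86.30 kg
  Na2O: 7.843% × 1000 = 78.43 kg
Oxide-by-oxide audit using the reported weights, at the basis given (sum by sum, the targets are met given rounding of the digits):
  SiO2: 839.5·0.9950 = 835.3 kg (target 835.3 kg)
  Al2O3: 839.5·0.003000 + 128.9·0.6498 = 86.28 kg (target 86.30 kg)
  Na2O: 133.2·0.5887 = 78.41 kg (target 78.43 kg)
Mass balance on the glass: Σ batch − LOI loss = 1000 kg (the targets, summed, come to 1000 kg; basis as stated: 1000 kg — gaps are rounding artifacts).
Adding the batch up: Σ batch = 1102 kg; Σ batch·LOI gives LOI loss = 101.6 kg; the yield ratio, glass ÷ batch: 90.78%.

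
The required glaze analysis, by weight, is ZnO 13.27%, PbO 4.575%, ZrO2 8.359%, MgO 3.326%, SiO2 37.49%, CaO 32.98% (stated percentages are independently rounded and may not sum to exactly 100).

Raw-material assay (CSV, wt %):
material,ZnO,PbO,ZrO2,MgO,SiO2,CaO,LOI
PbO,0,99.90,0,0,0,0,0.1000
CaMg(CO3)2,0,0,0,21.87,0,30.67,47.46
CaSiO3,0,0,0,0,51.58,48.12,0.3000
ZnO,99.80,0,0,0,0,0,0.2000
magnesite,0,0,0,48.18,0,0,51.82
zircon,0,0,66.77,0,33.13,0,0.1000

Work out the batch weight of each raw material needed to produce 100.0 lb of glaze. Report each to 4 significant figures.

The whole derivation carries full precision at all times. In-progress results appear rounded to four significant figures. Each reported result takes exactly one rounding; derived quantities (the totals, glass mass, ignition loss, yield, six oxide percentages) are recomputed in full precision from the batch weights at 100.0 lb of glass as written in problem or answer.
Oxide-by-oxide targets in 100.0 lb glaze:
  ZnO: 13.27% × 100.0 = 13.27 lb
  PbO: 4.575% × 100.0 = 4.575 lb
  ZrO2: 8.359% × 100.0 = 8.359 lb
  MgO: 3.326% × 100.0 = 3.326 lb
  SiO2: 37.49% × 100.0 = 37.49 lb
  CaO: 32.98% × 100.0 = 32.98 lb
A balance pass over the oxides, applying the batch weights above, on the stated basis (sums match the target masses inside rounding margins):
  ZnO: 13.30·0.9980 = 13.27 lb (target 13.27 lb)
  PbO: 4.580·0.9990 = 4.575 lb (target 4.575 lb)
  ZrO2: 12.52·0.6677 = 8.360 lb (target 8.359 lb)
  MgO: 6.111·0.2187 + 4.129·0.4818 = 3.326 lb (target 3.326 lb)
  SiO2: 64.64·0.5158 + 12.52·0.3313 = 37.49 lb (target 37.49 lb)
  CaO: 6.111·0.3067 + 64.64·0.4812 = 32.98 lb (target 32.98 lb)
Mass balance on the glass: batch total minus LOI = 100.0 lb (the Σ of target masses is 100.0 lb; basis as stated: 100.0 lb — rounding explains the deltas).
Batch grand total — Σ batch = 105.3 lb; ignition loss, Σ(batch × LOI) = 5.278 lb; as yield: glass ÷ batch → 94.99%.

Batch per 100.0 lb glaze:
  PbO: 4.580 lb
  CaMg(CO3)2: 6.111 lb
  CaSiO3: 64.64 lb
  ZnO: 13.30 lb
  magnesite: 4.129 lb
  zircon: 12.52 lb
Total batch = 105.3 lb; LOI loss = 5.278 lb; yield = 94.99%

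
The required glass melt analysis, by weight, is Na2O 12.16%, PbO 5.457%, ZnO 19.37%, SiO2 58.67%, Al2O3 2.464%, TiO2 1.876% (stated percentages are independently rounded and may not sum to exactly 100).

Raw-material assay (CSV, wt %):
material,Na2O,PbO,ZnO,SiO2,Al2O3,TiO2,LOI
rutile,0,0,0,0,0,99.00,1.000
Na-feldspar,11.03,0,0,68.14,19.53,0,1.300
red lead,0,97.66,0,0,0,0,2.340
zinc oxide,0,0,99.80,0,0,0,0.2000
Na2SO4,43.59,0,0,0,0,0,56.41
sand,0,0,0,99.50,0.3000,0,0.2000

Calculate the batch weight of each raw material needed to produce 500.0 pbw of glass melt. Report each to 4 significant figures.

Working values are printed with 4-significant-digit rounding alongside each step; the working math keeps full precision in every operation; every reported number is rounded only once. Derived quantities (the yield, totals, ignition loss, six oxide percentages, glass mass) are re-derived starting from the weights on 500.0 pbw of glass at full float precision, as they appear in the question or the answer.
The oxide mass targets at 500.0 pbw glass melt:
  Na2O: 12.16% × 500.0 = 60.80 pbw
  PbO: 5.457% × 500.0 = 27.28 pbw
  ZnO: 19.37% × 500.0 = 96.85 pbw
  SiO2: 58.67% × 500.0 = 293.4 pbw
  Al2O3: 2.464% × 500.0 = 12.32 pbw
  TiO2: 1.876% × 500.0 = 9.380 pbw
Verifying the oxide balance given the weights on record, at the basis given (sum by sum, the targets are met inside rounding margins):
  Na2O: 59.18·0.1103 + 124.5·0.4359 = 60.80 pbw (target 60.80 pbw)
  PbO: 27.94·0.9766 = 27.29 pbw (target 27.28 pbw)
  ZnO: 97.04·0.9980 = 96.85 pbw (target 96.85 pbw)
  SiO2: 59.18·0.6814 + 254.3·0.9950 = 293.4 pbw (target 293.4 pbw)
  Al2O3: 59.18·0.1953 + 254.3·0.003000 = 12.32 pbw (target 12.32 pbw)
  TiO2: 9.475·0.9900 = 9.380 pbw (target 9.380 pbw)
Glass-mass bookkeeping: total batch − LOI = 500.0 pbw (targets for the oxides total 500.0 pbw; against the stated basis, 500.0 pbw — gaps are rounding artifacts).
Batch total: Σ batch = 572.4 pbw; loss to ignition Σ batch·LOI = 72.45 pbw; yield: glass divided by total = 87.34%.

Batch per 500.0 pbw glass melt:
  rutile: 9.475 pbw
  Na-feldspar: 59.18 pbw
  red lead: 27.94 pbw
  zinc oxide: 97.04 pbw
  Na2SO4: 124.5 pbw
  sand: 254.3 pbw
Total batch = 572.4 pbw; LOI loss = 72.45 pbw; yield = 87.34%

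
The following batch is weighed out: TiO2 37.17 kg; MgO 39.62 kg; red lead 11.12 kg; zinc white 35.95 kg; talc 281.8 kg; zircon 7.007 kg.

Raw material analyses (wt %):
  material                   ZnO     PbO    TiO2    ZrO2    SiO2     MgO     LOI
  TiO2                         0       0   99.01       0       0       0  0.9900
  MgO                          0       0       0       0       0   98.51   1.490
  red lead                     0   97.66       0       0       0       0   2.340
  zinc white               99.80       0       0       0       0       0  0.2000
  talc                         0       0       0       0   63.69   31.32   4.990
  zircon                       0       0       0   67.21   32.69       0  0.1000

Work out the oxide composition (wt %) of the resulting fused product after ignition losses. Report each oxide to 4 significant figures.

The working math maintains full precision from start to finish; values along the way appear rounded to 4 significant digits across the worked steps — each reported number is rounded just once. Derived quantities, including the totals, ignition loss, yield, six oxide percentages, glass mass, are recomputed using the weight values on 397.3 kg of glass at full precision as they appear in the problem or answer text.
What the batch supplies per oxide:
  ZnO: 35.95·0.9980 = 35.88 kg
  PbO: 11.12·0.9766 = 10.86 kg
  TiO2: 37.17·0.9901 = 36.80 kg
  ZrO2: 7.007·0.6721 = 4.709 kg
  SiO2: 281.8·0.6369 + 7.007·0.3269 = 181.8 kg
  MgO: 39.62·0.9851 + 281.8·0.3132 = 127.3 kg
LOI: 37.17·0.009900 + 39.62·0.01490 + 11.12·0.02340 + 35.95·0.002000 + 281.8·0.04990 + 7.007·0.001000 = 15.36 kg
Glass mass = batch − LOI = 412.7 − 15.36 = 397.3 kg (the oxide masses sum to this)
percent by weight: oxide/glass ×100

Glass mass = 397.3 kg (batch 412.7 − LOI 15.36).
Composition: ZnO 9.030%, PbO 2.733%, TiO2 9.263%, ZrO2 1.185%, SiO2 45.75%, MgO 32.04%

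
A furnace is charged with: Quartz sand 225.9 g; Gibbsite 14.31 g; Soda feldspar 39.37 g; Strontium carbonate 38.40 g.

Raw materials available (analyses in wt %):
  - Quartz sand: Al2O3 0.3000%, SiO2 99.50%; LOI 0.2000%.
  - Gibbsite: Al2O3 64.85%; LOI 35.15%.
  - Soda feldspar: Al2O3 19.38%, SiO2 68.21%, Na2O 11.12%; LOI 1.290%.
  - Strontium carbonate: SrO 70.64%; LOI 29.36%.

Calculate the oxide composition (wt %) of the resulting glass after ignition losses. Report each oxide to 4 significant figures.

Glass mass = 300.7 g (batch 318.0 − LOI 17.26).
Composition: SrO 9.020%, Al2O3 5.849%, SiO2 83.68%, Na2O 1.456%

Working values appear, rounded to four significant digits, as written. The whole derivation maintains exact precision at every stage — every reported number receives exactly one rounding; the derived quantities are computed in exact precision (yield, the four compositions, the totals, net glass mass, LOI) starting from the weights at 300.7 g of glass exactly as printed in either problem or answer.
What the batch supplies per oxide:
  SrO: 38.40·0.7064 = 27.13 g
  Al2O3: 225.9·0.003000 + 14.31·0.6485 + 39.37·0.1938 = 17.59 g
  SiO2: 225.9·0.9950 + 39.37·0.6821 = 251.6 g
  Na2O: 39.37·0.1112 = 4.378 g
LOI: 225.9·0.002000 + 14.31·0.3515 + 39.37·0.01290 + 38.40·0.2936 = 17.26 g
Net of LOI, the glass mass = 318.0 − 17.26 = 300.7 g (the oxide masses sum to this)
percent by weight: oxide/glass ×100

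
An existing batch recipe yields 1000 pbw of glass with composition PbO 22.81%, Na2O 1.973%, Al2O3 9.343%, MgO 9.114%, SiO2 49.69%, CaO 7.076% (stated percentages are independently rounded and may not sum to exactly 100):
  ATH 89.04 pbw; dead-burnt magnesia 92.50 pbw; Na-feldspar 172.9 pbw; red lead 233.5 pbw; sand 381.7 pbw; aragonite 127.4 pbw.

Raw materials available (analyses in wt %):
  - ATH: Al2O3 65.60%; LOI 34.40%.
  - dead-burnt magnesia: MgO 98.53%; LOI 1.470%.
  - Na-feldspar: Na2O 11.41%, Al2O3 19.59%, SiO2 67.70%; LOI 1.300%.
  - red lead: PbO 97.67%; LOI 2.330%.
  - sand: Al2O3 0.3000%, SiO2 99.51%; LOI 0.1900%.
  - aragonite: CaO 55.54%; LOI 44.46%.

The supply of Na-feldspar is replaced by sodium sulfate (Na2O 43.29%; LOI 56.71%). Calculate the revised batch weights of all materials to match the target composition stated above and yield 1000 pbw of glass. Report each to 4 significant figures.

Each numeric step maintains full float precision throughout — working values appear, rounded to four significant digits, in the working; a single rounding yields each reported figure — all derived quantities, including net glass mass, LOI, six oxide percentages, the yield, the totals, are recomputed using the weight values for 1000 pbw of glass in full precision, as they appear in the question or the answer.
Per-oxide target masses for 1000 pbw glass:
  PbO: 22.81% × 1000 = 228.1 pbw
  Na2O: 1.973% × 1000 = 19.73 pbw
  Al2O3: 9.343% × 1000 = 93.43 pbw
  MgO: 9.114% × 1000 = 91.14 pbw
  SiO2: 49.69% × 1000 = 496.9 pbw
  CaO: 7.076% × 1000 = 70.76 pbw
A balance pass over the oxides, with the batch weights as given, per the basis as stated (sums match the target masses once rounding is allowed for):
  PbO: 233.5·0.9767 = 228.1 pbw (target 228.1 pbw)
  Na2O: 45.58·0.4329 = 19.73 pbw (target 19.73 pbw)
  Al2O3: 140.1·0.6560 + 499.3·0.003000 = 93.40 pbw (target 93.43 pbw)
  MgO: 92.50·0.9853 = 91.14 pbw (target 91.14 pbw)
  SiO2: 499.3·0.9951 = 496.9 pbw (target 496.9 pbw)
  CaO: 127.4·0.5554 = 70.76 pbw (target 70.76 pbw)
Glass-mass closure: batch total minus LOI = 999.9 pbw (the Σ of target masses is 1000 pbw; versus the stated basis of 1000 pbw — gaps are rounding artifacts).
Summing the batch: Σ batch = 1138 pbw; LOI removed, Σ of batch·LOI: 138.4 pbw; yield, glass over the total, = 87.84%.

Revised batch per 1000 pbw glass:
  ATH: 140.1 pbw
  dead-burnt magnesia: 92.50 pbw
  sodium sulfate: 45.58 pbw
  red lead: 233.5 pbw
  sand: 499.3 pbw
  aragonite: 127.4 pbw
Total batch = 1138 pbw; LOI loss = 138.4 pbw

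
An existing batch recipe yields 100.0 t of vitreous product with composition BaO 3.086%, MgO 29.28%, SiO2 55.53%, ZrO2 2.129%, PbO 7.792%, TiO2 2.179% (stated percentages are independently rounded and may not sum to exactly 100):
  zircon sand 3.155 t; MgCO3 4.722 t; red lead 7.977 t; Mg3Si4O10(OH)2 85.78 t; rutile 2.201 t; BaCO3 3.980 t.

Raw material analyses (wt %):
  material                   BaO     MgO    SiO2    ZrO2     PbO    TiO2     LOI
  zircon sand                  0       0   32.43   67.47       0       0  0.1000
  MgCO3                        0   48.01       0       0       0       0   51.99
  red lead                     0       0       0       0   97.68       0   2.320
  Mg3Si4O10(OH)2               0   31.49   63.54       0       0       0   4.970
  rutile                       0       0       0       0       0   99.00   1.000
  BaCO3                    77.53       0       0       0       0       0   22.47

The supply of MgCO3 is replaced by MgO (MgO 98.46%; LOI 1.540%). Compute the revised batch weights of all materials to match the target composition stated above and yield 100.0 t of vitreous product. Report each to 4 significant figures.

In-progress results are printed (rounded to four significant digits) across the worked steps; every computation runs at exact precision at each step — a single rounding yields each reported value; the derived quantities, which include ignition loss, totals, the six compositions, the yield, glass mass, are rebuilt in full precision, as they appear in the problem or the answer, from the batch weights at 100.0 t of glass.
Oxide mass targets, per 100.0 t vitreous product:
  BaO: 3.086% × 100.0 = 3.086 t
  MgO: 29.28% × 100.0 = 29.28 t
  SiO2: 55.53% × 100.0 = 55.53 t
  ZrO2: 2.129% × 100.0 = 2.129 t
  PbO: 7.792% × 100.0 = 7.792 t
  TiO2: 2.179% × 100.0 = 2.179 t
A balance pass over the oxides, using the reported weights, versus the basis set out (sum by sum, the targets are met net of answer rounding effects):
  BaO: 3.980·0.7753 = 3.086 t (target 3.086 t)
  MgO: 2.302·0.9846 + 85.78·0.3149 = 29.28 t (target 29.28 t)
  SiO2: 3.155·0.3243 + 85.78·0.6354 = 55.53 t (target 55.53 t)
  ZrO2: 3.155·0.6747 = 2.129 t (target 2.129 t)
  PbO: 7.977·0.9768 = 7.792 t (target 7.792 t)
  TiO2: 2.201·0.9900 = 2.179 t (target 2.179 t)
Consistency of the glass mass: Σ batch − LOI loss = 99.99 t (per-oxide target masses sum to 100.0 t; versus the stated basis of 100.0 t — a pure rounding effect).
Total batch = Σ batch = 105.4 t; LOI loss = Σ batch·LOI = 5.403 t; the yield ratio, glass ÷ batch: 94.87%.

Revised batch per 100.0 t vitreous product:
  zircon sand: 3.155 t
  MgO: 2.302 t
  red lead: 7.977 t
  Mg3Si4O10(OH)2: 85.78 t
  rutile: 2.201 t
  BaCO3: 3.980 t
Total batch = 105.4 t; LOI loss = 5.403 t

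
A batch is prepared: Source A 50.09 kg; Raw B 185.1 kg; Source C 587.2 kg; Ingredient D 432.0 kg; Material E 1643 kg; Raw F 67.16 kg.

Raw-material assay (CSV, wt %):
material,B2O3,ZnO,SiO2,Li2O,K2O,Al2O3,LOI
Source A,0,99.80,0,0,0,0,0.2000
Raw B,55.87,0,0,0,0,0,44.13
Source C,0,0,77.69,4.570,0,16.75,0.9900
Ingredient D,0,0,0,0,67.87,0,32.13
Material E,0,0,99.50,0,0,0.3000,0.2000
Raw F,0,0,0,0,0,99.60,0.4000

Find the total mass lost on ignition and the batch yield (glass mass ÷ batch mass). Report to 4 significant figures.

Working values are displayed (rounded to 4 significant digits) as written. Every computation carries exact precision through the solve; a single rounding produces each reported figure; the derived quantities (the yield, six oxide percentages, glass mass, LOI, totals) are rebuilt in full float precision from the weighed amounts per 2735 kg of glass, as they appear in either problem or answer.
Each material's LOI contribution:
  Source A: 50.09 × 0.002000 = 0.1002 kg
  Raw B: 185.1 × 0.4413 = 81.68 kg
  Source C: 587.2 × 0.009900 = 5.813 kg
  Ingredient D: 432.0 × 0.3213 = 138.8 kg
  Material E: 1643 × 0.002000 = 3.286 kg
  Raw F: 67.16 × 0.004000 = 0.2686 kg
Total LOI = 230.0 kg
Glass = batch − LOI = 2965 − 230.0 = 2735 kg

LOI loss = 230.0 kg; glass = 2735 kg; yield = 92.24%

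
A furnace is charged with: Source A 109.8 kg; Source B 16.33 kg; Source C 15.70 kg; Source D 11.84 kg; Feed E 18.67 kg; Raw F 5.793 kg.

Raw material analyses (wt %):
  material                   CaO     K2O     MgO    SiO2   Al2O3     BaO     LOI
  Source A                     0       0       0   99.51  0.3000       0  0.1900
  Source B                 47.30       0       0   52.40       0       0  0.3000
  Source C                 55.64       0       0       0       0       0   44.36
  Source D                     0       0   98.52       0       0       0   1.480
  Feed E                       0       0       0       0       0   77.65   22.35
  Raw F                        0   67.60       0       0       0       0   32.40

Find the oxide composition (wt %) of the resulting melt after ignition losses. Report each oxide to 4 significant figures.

Every computation carries exact precision from first step to last. In-progress results appear, rounded to 4 significant figures, in the printout; exactly one rounding is applied to each reported result. Derived quantities are re-derived from the weighed amounts for 164.7 kg of glass in exact precision (yield, glass mass, ignition loss, the six compositions, totals) exactly as printed in the question or the answer.
Delivered oxide masses:
  CaO: 16.33·0.4730 + 15.70·0.5564 = 16.46 kg
  K2O: 5.793·0.6760 = 3.916 kg
  MgO: 11.84·0.9852 = 11.66 kg
  SiO2: 109.8·0.9951 + 16.33·0.5240 = 117.8 kg
  Al2O3: 109.8·0.003000 = 0.3294 kg
  BaO: 18.67·0.7765 = 14.50 kg
LOI: 109.8·0.001900 + 16.33·0.003000 + 15.70·0.4436 + 11.84·0.01480 + 18.67·0.2235 + 5.793·0.3240 = 13.45 kg
Net of LOI, the glass mass = 178.1 − 13.45 = 164.7 kg (equal to the oxide-mass sum)
wt % = 100 × oxide mass / glass mass

Glass mass = 164.7 kg (batch 178.1 − LOI 13.45).
Composition: CaO 9.995%, K2O 2.378%, MgO 7.083%, SiO2 71.54%, Al2O3 0.2000%, BaO 8.803%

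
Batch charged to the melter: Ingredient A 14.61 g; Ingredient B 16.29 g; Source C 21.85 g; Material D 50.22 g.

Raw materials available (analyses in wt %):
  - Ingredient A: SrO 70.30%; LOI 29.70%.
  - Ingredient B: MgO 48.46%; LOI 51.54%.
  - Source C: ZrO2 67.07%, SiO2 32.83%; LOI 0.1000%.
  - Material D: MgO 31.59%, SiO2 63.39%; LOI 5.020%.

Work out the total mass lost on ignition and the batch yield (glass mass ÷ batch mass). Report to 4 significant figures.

LOI loss = 15.28 g; glass = 87.69 g; yield = 85.16%

Values along the way are printed, rounded to 4 significant digits, across the worked steps; the whole derivation runs at exact precision all the way through; every reported number sees exactly one rounding — derived quantities are rebuilt in full precision (LOI, totals, the yield, the four compositions, glass mass) using the weight values on 87.69 g of glass exactly as shown in either problem or answer.
Material-by-material LOI:
  Ingredient A: 14.61 × 0.2970 = 4.339 g
  Ingredient B: 16.29 × 0.5154 = 8.396 g
  Source C: 21.85 × 0.001000 = 0.02185 g
  Material D: 50.22 × 0.05020 = 2.521 g
Total LOI = 15.28 g
Glass = batch − LOI = 103.0 − 15.28 = 87.69 g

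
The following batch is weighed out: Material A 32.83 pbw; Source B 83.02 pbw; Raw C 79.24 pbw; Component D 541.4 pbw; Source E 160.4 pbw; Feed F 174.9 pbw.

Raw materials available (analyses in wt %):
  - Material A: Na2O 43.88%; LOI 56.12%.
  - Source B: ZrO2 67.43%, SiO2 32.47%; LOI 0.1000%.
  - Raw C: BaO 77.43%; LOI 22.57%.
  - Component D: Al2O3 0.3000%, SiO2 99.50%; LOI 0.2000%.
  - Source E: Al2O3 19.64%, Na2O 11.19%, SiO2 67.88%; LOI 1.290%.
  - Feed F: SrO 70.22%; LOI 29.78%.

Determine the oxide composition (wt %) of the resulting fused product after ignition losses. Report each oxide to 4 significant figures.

All arithmetic runs at exact precision end to end. Mid-chain values appear, rounded to 4 significant figures, across the worked steps — every reported value takes exactly one rounding. The derived quantities are rebuilt using the weight values on 980.2 pbw of glass in full precision (six oxide percentages, yield, LOI, the totals, net glass mass), as written in problem or answer.
Mass of each oxide from the mix:
  ZrO2: 83.02·0.6743 = 55.98 pbw
  BaO: 79.24·0.7743 = 61.36 pbw
  SrO: 174.9·0.7022 = 122.8 pbw
  Al2O3: 541.4·0.003000 + 160.4·0.1964 = 33.13 pbw
  Na2O: 32.83·0.4388 + 160.4·0.1119 = 32.35 pbw
  SiO2: 83.02·0.3247 + 541.4·0.9950 + 160.4·0.6788 = 674.5 pbw
LOI: 32.83·0.5612 + 83.02·0.001000 + 79.24·0.2257 + 541.4·0.002000 + 160.4·0.01290 + 174.9·0.2978 = 91.63 pbw
Glass mass = batch − LOI = 1072 − 91.63 = 980.2 pbw (consistent with Σ oxide mass)
percent by weight: oxide/glass ×100

Glass mass = 980.2 pbw (batch 1072 − LOI 91.63).
Composition: ZrO2 5.711%, BaO 6.260%, SrO 12.53%, Al2O3 3.380%, Na2O 3.301%, SiO2 68.82%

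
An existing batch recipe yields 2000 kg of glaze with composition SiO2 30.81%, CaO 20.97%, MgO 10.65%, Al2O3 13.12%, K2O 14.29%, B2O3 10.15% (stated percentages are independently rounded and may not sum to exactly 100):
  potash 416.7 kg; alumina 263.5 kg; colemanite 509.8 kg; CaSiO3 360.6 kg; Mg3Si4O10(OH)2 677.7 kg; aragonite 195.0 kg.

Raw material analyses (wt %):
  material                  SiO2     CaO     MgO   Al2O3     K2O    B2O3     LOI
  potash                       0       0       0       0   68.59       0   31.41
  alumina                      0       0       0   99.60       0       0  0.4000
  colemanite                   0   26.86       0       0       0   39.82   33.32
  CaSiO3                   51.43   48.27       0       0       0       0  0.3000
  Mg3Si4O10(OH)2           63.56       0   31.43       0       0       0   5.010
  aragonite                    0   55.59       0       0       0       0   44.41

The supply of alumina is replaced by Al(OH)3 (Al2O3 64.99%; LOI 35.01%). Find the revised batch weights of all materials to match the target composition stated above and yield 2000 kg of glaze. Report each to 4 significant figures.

Revised batch per 2000 kg glaze:
  potash: 416.7 kg
  Al(OH)3: 403.8 kg
  colemanite: 509.8 kg
  CaSiO3: 360.6 kg
  Mg3Si4O10(OH)2: 677.7 kg
  aragonite: 195.0 kg
Total batch = 2564 kg; LOI loss = 563.8 kg

All internal work carries full float precision end to end. Rounding to four significant figures governs every intermediate as printed; every reported value is rounded only once; all derived quantities (the yield, totals, net glass mass, six oxide percentages, LOI) are recomputed from the weighed amounts per 2000 kg of glass in full precision as given in the problem or answer text.
Oxide mass targets, per 2000 kg glaze:
  SiO2: 30.81% × 2000 = 616.2 kg
  CaO: 20.97% × 2000 = 419.4 kg
  MgO: 10.65% × 2000 = 213.0 kg
  Al2O3: 13.12% × 2000 = 262.4 kg
  K2O: 14.29% × 2000 = 285.8 kg
  B2O3: 10.15% × 2000 = 203.0 kg
A balance pass over the oxides, per the reported batch figures, on the stated basis (sums match the target masses net of answer rounding effects):
  SiO2: 360.6·0.5143 + 677.7·0.6356 = 616.2 kg (target 616.2 kg)
  CaO: 509.8·0.2686 + 360.6·0.4827 + 195.0·0.5559 = 419.4 kg (target 419.4 kg)
  MgO: 677.7·0.3143 = 213.0 kg (target 213.0 kg)
  Al2O3: 403.8·0.6499 = 262.4 kg (target 262.4 kg)
  K2O: 416.7·0.6859 = 285.8 kg (target 285.8 kg)
  B2O3: 509.8·0.3982 = 203.0 kg (target 203.0 kg)
Consistency of the glass mass: net batch after ignition = 2000 kg (per-oxide target masses sum to 2000 kg; against the stated basis, 2000 kg — a pure rounding effect).
Summing the batch: Σ batch = 2564 kg; LOI removed, Σ of batch·LOI: 563.8 kg; yield: glass divided by total = 78.01%.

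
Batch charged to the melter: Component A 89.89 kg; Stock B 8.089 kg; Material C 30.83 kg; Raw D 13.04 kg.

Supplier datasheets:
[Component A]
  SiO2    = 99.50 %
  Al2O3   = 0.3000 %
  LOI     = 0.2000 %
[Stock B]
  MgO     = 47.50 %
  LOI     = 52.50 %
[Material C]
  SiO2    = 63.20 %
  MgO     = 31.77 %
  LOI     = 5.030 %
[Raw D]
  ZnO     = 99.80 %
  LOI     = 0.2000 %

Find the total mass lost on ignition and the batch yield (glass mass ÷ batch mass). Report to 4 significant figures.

LOI loss = 6.003 kg; glass = 135.8 kg; yield = 95.77%

Working values appear rounded to 4 significant figures on the page — exact precision is held end to end. Each reported number takes just one rounding; all derived quantities, including ignition loss, the four compositions, the yield, the totals, glass mass, are re-derived from the batch weights per 135.8 kg of glass in full precision as they appear in the question or the answer.
LOI of each material in turn:
  Component A: 89.89 × 0.002000 = 0.1798 kg
  Stock B: 8.089 × 0.5250 = 4.247 kg
  Material C: 30.83 × 0.05030 = 1.551 kg
  Raw D: 13.04 × 0.002000 = 0.02608 kg
Total LOI = 6.003 kg
Glass = batch − LOI = 141.8 − 6.003 = 135.8 kg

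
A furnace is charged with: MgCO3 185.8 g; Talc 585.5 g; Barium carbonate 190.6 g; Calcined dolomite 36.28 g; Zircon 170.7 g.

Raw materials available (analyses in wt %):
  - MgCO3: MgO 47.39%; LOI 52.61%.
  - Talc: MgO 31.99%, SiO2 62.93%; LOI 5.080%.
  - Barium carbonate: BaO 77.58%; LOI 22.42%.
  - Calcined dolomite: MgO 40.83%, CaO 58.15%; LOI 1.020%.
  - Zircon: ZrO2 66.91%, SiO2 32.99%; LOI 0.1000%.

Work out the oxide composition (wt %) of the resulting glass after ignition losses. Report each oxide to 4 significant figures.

The whole derivation maintains full precision from first step to last. Mid-chain values appear, with 4-significant-figure rounding, within the worked lines. Exactly one rounding is applied to each reported figure; all derived quantities are rebuilt at full float precision (the yield, the five compositions, the totals, net glass mass, ignition loss) using the weight values on 998.1 g of glass as they appear in problem or answer.
What the batch supplies per oxide:
  MgO: 185.8·0.4739 + 585.5·0.3199 + 36.28·0.4083 = 290.2 g
  CaO: 36.28·0.5815 = 21.10 g
  ZrO2: 170.7·0.6691 = 114.2 g
  SiO2: 585.5·0.6293 + 170.7·0.3299 = 424.8 g
  BaO: 190.6·0.7758 = 147.9 g
LOI: 185.8·0.5261 + 585.5·0.05080 + 190.6·0.2242 + 36.28·0.01020 + 170.7·0.001000 = 170.8 g
Glass = total batch minus LOI = 1169 − 170.8 = 998.1 g (the oxide masses sum to this)
wt %: oxide over glass, times 100

Glass mass = 998.1 g (batch 1169 − LOI 170.8).
Composition: MgO 29.07%, CaO 2.114%, ZrO2 11.44%, SiO2 42.56%, BaO 14.81%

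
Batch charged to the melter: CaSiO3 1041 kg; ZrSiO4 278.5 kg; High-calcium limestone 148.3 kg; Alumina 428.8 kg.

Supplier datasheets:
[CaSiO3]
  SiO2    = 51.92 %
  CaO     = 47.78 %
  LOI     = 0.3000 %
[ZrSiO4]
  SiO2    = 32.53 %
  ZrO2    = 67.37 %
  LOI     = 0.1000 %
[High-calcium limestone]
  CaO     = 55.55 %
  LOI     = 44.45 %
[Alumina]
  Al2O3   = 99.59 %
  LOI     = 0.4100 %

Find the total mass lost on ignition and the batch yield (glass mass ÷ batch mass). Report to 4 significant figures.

Each numeric step maintains exact precision in every operation — the intermediate values appear, rounded to 4 significant figures, alongside each step. Each reported result receives exactly one rounding; derived quantities are re-derived in full precision (yield, ignition loss, four oxide percentages, glass mass, totals) from the weighed amounts for 1826 kg of glass precisely as stated by question or answer.
Material-by-material LOI:
  CaSiO3: 1041 × 0.003000 = 3.123 kg
  ZrSiO4: 278.5 × 0.001000 = 0.2785 kg
  High-calcium limestone: 148.3 × 0.4445 = 65.92 kg
  Alumina: 428.8 × 0.004100 = 1.758 kg
Total LOI = 71.08 kg
Glass = batch − LOI = 1897 − 71.08 = 1826 kg

LOI loss = 71.08 kg; glass = 1826 kg; yield = 96.25%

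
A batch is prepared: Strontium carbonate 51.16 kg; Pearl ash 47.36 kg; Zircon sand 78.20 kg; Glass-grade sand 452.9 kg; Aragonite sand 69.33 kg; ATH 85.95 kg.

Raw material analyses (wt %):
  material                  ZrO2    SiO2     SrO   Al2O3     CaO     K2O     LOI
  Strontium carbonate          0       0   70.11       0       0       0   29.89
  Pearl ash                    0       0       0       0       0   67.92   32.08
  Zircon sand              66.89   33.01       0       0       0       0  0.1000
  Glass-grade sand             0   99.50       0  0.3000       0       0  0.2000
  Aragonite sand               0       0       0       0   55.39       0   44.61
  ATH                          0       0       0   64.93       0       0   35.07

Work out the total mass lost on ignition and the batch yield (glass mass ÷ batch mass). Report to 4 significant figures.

LOI loss = 92.54 kg; glass = 692.4 kg; yield = 88.21%

Exact precision is kept end to end — values along the way are printed (rounded to four significant figures) across the worked steps. Each reported figure is rounded only once — the derived quantities are computed from the weighed amounts for 692.4 kg of glass at full precision (the yield, the totals, the six compositions, ignition loss, glass mass), as given in the problem or answer text.
Each material's LOI contribution:
  Strontium carbonate: 51.16 × 0.2989 = 15.29 kg
  Pearl ash: 47.36 × 0.3208 = 15.19 kg
  Zircon sand: 78.20 × 0.001000 = 0.07820 kg
  Glass-grade sand: 452.9 × 0.002000 = 0.9058 kg
  Aragonite sand: 69.33 × 0.4461 = 30.93 kg
  ATH: 85.95 × 0.3507 = 30.14 kg
Total LOI = 92.54 kg
Glass = batch − LOI = 784.9 − 92.54 = 692.4 kg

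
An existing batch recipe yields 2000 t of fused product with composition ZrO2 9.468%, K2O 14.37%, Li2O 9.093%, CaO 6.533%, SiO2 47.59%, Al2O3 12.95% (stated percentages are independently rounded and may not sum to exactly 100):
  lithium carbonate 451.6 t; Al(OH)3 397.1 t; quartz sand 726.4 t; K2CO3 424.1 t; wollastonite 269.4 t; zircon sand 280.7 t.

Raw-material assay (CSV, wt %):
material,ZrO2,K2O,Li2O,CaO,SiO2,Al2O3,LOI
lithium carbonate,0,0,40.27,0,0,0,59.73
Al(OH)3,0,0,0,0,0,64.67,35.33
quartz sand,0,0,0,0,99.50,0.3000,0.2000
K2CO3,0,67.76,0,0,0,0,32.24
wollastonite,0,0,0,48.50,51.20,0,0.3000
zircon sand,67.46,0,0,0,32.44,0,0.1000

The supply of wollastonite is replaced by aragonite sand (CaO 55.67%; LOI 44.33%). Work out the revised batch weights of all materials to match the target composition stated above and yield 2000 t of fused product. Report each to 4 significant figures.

Revised batch per 2000 t fused product:
  lithium carbonate: 451.6 t
  Al(OH)3: 396.5 t
  quartz sand: 865.1 t
  K2CO3: 424.1 t
  aragonite sand: 234.7 t
  zircon sand: 280.7 t
Total batch = 2653 t; LOI loss = 652.6 t

The working math runs at full float precision at each step; values along the way are shown (rounded to four significant figures) within the worked lines — each reported figure is rounded just once. The derived quantities (six oxide percentages, yield, totals, glass mass, ignition loss) are rebuilt from the weighed amounts per 2000 t of glass in exact precision, as they appear in question or answer.
Target oxide masses per 2000 t fused product:
  ZrO2: 9.468% × 2000 = 189.4 t
  K2O: 14.37% × 2000 = 287.4 t
  Li2O: 9.093% × 2000 = 181.9 t
  CaO: 6.533% × 2000 = 130.7 t
  SiO2: 47.59% × 2000 = 951.8 t
  Al2O3: 12.95% × 2000 = 259.0 t
Balance tally, oxide-wise, working from each reported weight, versus the basis set out (each sum matches its target mass given rounding of the digits):
  ZrO2: 280.7·0.6746 = 189.4 t (target 189.4 t)
  K2O: 424.1·0.6776 = 287.4 t (target 287.4 t)
  Li2O: 451.6·0.4027 = 181.9 t (target 181.9 t)
  CaO: 234.7·0.5567 = 130.7 t (target 130.7 t)
  SiO2: 865.1·0.9950 + 280.7·0.3244 = 951.8 t (target 951.8 t)
  Al2O3: 396.5·0.6467 + 865.1·0.003000 = 259.0 t (target 259.0 t)
Auditing the glass mass value: net batch after ignition = 2000 t (summing oxide targets gives 2000 t; with the basis standing at 2000 t — any gap is answer rounding).
Summing the batch: Σ batch = 2653 t; loss to ignition Σ batch·LOI = 652.6 t; yield: glass divided by total = 75.40%.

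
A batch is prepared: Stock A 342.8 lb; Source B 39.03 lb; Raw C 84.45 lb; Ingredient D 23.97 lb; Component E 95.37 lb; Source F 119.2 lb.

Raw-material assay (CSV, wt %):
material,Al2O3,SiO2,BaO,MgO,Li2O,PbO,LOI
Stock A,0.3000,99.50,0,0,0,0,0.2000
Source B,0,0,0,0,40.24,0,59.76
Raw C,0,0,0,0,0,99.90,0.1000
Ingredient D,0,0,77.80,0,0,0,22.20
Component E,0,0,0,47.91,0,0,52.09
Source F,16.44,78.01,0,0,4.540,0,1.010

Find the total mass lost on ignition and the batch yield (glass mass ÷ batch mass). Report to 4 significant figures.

LOI loss = 80.30 lb; glass = 624.5 lb; yield = 88.61%

Mid-chain values are displayed rounded to four significant digits at each printed step — full precision is kept in all steps; every reported value is rounded exactly once; derived quantities are rebuilt from the weighed amounts per 624.5 lb of glass in full float precision (the six compositions, net glass mass, the totals, ignition loss, the yield) exactly as printed in problem or answer.
Per-material ignition loss:
  Stock A: 342.8 × 0.002000 = 0.6856 lb
  Source B: 39.03 × 0.5976 = 23.32 lb
  Raw C: 84.45 × 0.001000 = 0.08445 lb
  Ingredient D: 23.97 × 0.2220 = 5.321 lb
  Component E: 95.37 × 0.5209 = 49.68 lb
  Source F: 119.2 × 0.01010 = 1.204 lb
Total LOI = 80.30 lb
Glass = batch − LOI = 704.8 − 80.30 = 624.5 lb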